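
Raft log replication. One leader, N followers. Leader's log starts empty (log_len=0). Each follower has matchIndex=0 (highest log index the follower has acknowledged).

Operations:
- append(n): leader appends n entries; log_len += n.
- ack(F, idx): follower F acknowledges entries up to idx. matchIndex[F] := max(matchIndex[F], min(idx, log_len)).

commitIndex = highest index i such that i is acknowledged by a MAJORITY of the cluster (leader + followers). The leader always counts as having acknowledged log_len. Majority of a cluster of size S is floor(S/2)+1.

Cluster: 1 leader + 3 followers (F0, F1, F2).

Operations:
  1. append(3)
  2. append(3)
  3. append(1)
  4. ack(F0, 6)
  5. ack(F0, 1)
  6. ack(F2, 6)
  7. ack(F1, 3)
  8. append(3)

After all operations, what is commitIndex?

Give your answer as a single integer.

Answer: 6

Derivation:
Op 1: append 3 -> log_len=3
Op 2: append 3 -> log_len=6
Op 3: append 1 -> log_len=7
Op 4: F0 acks idx 6 -> match: F0=6 F1=0 F2=0; commitIndex=0
Op 5: F0 acks idx 1 -> match: F0=6 F1=0 F2=0; commitIndex=0
Op 6: F2 acks idx 6 -> match: F0=6 F1=0 F2=6; commitIndex=6
Op 7: F1 acks idx 3 -> match: F0=6 F1=3 F2=6; commitIndex=6
Op 8: append 3 -> log_len=10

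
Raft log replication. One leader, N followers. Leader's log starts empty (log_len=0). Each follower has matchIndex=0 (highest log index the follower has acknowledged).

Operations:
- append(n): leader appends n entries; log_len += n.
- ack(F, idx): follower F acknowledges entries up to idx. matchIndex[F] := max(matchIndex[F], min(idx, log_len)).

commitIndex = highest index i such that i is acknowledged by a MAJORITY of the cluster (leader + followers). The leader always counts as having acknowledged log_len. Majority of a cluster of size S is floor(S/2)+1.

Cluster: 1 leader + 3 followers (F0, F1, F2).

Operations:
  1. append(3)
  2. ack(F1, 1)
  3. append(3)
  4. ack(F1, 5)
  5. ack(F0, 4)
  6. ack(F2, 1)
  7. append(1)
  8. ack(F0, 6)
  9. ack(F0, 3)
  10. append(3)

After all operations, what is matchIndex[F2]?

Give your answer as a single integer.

Answer: 1

Derivation:
Op 1: append 3 -> log_len=3
Op 2: F1 acks idx 1 -> match: F0=0 F1=1 F2=0; commitIndex=0
Op 3: append 3 -> log_len=6
Op 4: F1 acks idx 5 -> match: F0=0 F1=5 F2=0; commitIndex=0
Op 5: F0 acks idx 4 -> match: F0=4 F1=5 F2=0; commitIndex=4
Op 6: F2 acks idx 1 -> match: F0=4 F1=5 F2=1; commitIndex=4
Op 7: append 1 -> log_len=7
Op 8: F0 acks idx 6 -> match: F0=6 F1=5 F2=1; commitIndex=5
Op 9: F0 acks idx 3 -> match: F0=6 F1=5 F2=1; commitIndex=5
Op 10: append 3 -> log_len=10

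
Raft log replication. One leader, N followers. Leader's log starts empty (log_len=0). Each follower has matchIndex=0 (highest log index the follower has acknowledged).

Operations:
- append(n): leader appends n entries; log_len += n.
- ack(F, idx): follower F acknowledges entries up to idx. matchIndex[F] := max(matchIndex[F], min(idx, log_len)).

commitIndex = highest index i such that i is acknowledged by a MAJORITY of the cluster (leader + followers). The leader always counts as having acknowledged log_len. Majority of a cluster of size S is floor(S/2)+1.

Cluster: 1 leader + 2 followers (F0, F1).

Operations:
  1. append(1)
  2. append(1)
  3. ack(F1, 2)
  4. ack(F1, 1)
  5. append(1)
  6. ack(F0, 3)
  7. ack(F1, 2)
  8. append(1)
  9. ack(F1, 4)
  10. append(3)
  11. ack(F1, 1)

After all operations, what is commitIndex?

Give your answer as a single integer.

Answer: 4

Derivation:
Op 1: append 1 -> log_len=1
Op 2: append 1 -> log_len=2
Op 3: F1 acks idx 2 -> match: F0=0 F1=2; commitIndex=2
Op 4: F1 acks idx 1 -> match: F0=0 F1=2; commitIndex=2
Op 5: append 1 -> log_len=3
Op 6: F0 acks idx 3 -> match: F0=3 F1=2; commitIndex=3
Op 7: F1 acks idx 2 -> match: F0=3 F1=2; commitIndex=3
Op 8: append 1 -> log_len=4
Op 9: F1 acks idx 4 -> match: F0=3 F1=4; commitIndex=4
Op 10: append 3 -> log_len=7
Op 11: F1 acks idx 1 -> match: F0=3 F1=4; commitIndex=4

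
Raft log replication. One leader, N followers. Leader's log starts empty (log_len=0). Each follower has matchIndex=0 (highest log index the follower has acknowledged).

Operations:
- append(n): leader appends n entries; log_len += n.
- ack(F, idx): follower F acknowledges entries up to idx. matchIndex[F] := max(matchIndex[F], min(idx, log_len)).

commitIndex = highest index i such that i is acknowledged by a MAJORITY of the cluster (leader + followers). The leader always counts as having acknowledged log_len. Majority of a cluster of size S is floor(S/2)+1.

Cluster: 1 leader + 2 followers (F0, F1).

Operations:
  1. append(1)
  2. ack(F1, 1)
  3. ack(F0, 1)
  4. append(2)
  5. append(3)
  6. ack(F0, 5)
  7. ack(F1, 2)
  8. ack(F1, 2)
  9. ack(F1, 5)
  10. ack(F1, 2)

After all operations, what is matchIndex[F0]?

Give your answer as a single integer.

Answer: 5

Derivation:
Op 1: append 1 -> log_len=1
Op 2: F1 acks idx 1 -> match: F0=0 F1=1; commitIndex=1
Op 3: F0 acks idx 1 -> match: F0=1 F1=1; commitIndex=1
Op 4: append 2 -> log_len=3
Op 5: append 3 -> log_len=6
Op 6: F0 acks idx 5 -> match: F0=5 F1=1; commitIndex=5
Op 7: F1 acks idx 2 -> match: F0=5 F1=2; commitIndex=5
Op 8: F1 acks idx 2 -> match: F0=5 F1=2; commitIndex=5
Op 9: F1 acks idx 5 -> match: F0=5 F1=5; commitIndex=5
Op 10: F1 acks idx 2 -> match: F0=5 F1=5; commitIndex=5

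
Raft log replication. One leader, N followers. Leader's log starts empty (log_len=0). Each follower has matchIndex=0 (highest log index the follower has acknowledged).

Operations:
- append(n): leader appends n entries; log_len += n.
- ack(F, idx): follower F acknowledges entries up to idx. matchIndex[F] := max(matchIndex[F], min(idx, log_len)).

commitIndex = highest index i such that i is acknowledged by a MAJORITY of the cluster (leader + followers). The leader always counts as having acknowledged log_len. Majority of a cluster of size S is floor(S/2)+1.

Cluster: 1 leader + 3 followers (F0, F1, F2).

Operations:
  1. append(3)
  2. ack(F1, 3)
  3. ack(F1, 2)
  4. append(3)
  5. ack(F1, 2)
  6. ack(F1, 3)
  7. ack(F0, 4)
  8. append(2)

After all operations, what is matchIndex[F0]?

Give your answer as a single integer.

Op 1: append 3 -> log_len=3
Op 2: F1 acks idx 3 -> match: F0=0 F1=3 F2=0; commitIndex=0
Op 3: F1 acks idx 2 -> match: F0=0 F1=3 F2=0; commitIndex=0
Op 4: append 3 -> log_len=6
Op 5: F1 acks idx 2 -> match: F0=0 F1=3 F2=0; commitIndex=0
Op 6: F1 acks idx 3 -> match: F0=0 F1=3 F2=0; commitIndex=0
Op 7: F0 acks idx 4 -> match: F0=4 F1=3 F2=0; commitIndex=3
Op 8: append 2 -> log_len=8

Answer: 4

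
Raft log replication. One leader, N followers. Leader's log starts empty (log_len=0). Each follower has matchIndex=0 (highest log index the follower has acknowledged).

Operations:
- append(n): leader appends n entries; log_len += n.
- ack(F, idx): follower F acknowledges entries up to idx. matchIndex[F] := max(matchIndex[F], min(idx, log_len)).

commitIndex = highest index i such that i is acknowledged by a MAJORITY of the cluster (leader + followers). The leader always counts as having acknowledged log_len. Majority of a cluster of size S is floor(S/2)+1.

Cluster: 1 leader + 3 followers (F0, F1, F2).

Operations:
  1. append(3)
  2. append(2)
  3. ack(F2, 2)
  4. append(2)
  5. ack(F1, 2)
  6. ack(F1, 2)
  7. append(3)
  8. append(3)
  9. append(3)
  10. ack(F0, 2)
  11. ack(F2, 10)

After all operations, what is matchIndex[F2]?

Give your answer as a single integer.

Op 1: append 3 -> log_len=3
Op 2: append 2 -> log_len=5
Op 3: F2 acks idx 2 -> match: F0=0 F1=0 F2=2; commitIndex=0
Op 4: append 2 -> log_len=7
Op 5: F1 acks idx 2 -> match: F0=0 F1=2 F2=2; commitIndex=2
Op 6: F1 acks idx 2 -> match: F0=0 F1=2 F2=2; commitIndex=2
Op 7: append 3 -> log_len=10
Op 8: append 3 -> log_len=13
Op 9: append 3 -> log_len=16
Op 10: F0 acks idx 2 -> match: F0=2 F1=2 F2=2; commitIndex=2
Op 11: F2 acks idx 10 -> match: F0=2 F1=2 F2=10; commitIndex=2

Answer: 10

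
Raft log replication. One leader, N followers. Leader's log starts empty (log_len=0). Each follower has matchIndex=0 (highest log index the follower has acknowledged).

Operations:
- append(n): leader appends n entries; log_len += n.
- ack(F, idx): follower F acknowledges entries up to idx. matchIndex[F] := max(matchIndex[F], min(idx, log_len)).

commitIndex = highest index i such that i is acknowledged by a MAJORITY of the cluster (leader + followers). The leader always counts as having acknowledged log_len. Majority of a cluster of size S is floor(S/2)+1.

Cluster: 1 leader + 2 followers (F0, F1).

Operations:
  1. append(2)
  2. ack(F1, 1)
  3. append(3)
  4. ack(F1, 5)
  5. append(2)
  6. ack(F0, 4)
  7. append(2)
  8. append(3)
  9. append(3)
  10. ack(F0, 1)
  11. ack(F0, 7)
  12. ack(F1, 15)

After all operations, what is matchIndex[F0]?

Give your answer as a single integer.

Answer: 7

Derivation:
Op 1: append 2 -> log_len=2
Op 2: F1 acks idx 1 -> match: F0=0 F1=1; commitIndex=1
Op 3: append 3 -> log_len=5
Op 4: F1 acks idx 5 -> match: F0=0 F1=5; commitIndex=5
Op 5: append 2 -> log_len=7
Op 6: F0 acks idx 4 -> match: F0=4 F1=5; commitIndex=5
Op 7: append 2 -> log_len=9
Op 8: append 3 -> log_len=12
Op 9: append 3 -> log_len=15
Op 10: F0 acks idx 1 -> match: F0=4 F1=5; commitIndex=5
Op 11: F0 acks idx 7 -> match: F0=7 F1=5; commitIndex=7
Op 12: F1 acks idx 15 -> match: F0=7 F1=15; commitIndex=15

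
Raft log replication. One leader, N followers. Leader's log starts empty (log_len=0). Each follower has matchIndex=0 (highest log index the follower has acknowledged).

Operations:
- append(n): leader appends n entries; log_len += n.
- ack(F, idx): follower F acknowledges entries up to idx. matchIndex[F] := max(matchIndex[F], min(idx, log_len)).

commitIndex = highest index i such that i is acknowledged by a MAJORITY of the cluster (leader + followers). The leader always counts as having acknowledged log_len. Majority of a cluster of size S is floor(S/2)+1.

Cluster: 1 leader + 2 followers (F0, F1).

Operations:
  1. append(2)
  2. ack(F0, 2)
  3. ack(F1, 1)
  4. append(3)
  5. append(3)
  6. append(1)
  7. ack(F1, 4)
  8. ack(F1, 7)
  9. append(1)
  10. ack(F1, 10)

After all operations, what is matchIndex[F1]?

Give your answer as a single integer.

Op 1: append 2 -> log_len=2
Op 2: F0 acks idx 2 -> match: F0=2 F1=0; commitIndex=2
Op 3: F1 acks idx 1 -> match: F0=2 F1=1; commitIndex=2
Op 4: append 3 -> log_len=5
Op 5: append 3 -> log_len=8
Op 6: append 1 -> log_len=9
Op 7: F1 acks idx 4 -> match: F0=2 F1=4; commitIndex=4
Op 8: F1 acks idx 7 -> match: F0=2 F1=7; commitIndex=7
Op 9: append 1 -> log_len=10
Op 10: F1 acks idx 10 -> match: F0=2 F1=10; commitIndex=10

Answer: 10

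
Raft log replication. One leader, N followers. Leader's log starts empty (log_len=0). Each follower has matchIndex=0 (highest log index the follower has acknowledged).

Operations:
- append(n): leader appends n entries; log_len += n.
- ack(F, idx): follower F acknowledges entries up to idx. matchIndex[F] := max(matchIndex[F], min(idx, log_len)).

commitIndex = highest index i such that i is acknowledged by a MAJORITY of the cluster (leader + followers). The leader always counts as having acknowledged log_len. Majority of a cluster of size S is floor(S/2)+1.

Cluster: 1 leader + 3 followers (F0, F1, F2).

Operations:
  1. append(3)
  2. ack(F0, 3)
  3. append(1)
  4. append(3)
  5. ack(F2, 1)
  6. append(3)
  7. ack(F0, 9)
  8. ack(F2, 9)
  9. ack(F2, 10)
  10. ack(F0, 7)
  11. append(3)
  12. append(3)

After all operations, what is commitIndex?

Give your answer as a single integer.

Answer: 9

Derivation:
Op 1: append 3 -> log_len=3
Op 2: F0 acks idx 3 -> match: F0=3 F1=0 F2=0; commitIndex=0
Op 3: append 1 -> log_len=4
Op 4: append 3 -> log_len=7
Op 5: F2 acks idx 1 -> match: F0=3 F1=0 F2=1; commitIndex=1
Op 6: append 3 -> log_len=10
Op 7: F0 acks idx 9 -> match: F0=9 F1=0 F2=1; commitIndex=1
Op 8: F2 acks idx 9 -> match: F0=9 F1=0 F2=9; commitIndex=9
Op 9: F2 acks idx 10 -> match: F0=9 F1=0 F2=10; commitIndex=9
Op 10: F0 acks idx 7 -> match: F0=9 F1=0 F2=10; commitIndex=9
Op 11: append 3 -> log_len=13
Op 12: append 3 -> log_len=16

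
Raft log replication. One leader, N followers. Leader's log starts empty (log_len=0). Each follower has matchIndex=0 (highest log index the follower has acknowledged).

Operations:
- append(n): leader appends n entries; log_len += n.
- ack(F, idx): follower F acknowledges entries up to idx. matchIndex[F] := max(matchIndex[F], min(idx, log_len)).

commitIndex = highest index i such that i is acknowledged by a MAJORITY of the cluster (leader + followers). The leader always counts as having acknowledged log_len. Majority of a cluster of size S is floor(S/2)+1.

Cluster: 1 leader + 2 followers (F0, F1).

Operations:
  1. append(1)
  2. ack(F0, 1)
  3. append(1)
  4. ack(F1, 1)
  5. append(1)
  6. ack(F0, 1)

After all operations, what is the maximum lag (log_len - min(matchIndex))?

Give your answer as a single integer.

Op 1: append 1 -> log_len=1
Op 2: F0 acks idx 1 -> match: F0=1 F1=0; commitIndex=1
Op 3: append 1 -> log_len=2
Op 4: F1 acks idx 1 -> match: F0=1 F1=1; commitIndex=1
Op 5: append 1 -> log_len=3
Op 6: F0 acks idx 1 -> match: F0=1 F1=1; commitIndex=1

Answer: 2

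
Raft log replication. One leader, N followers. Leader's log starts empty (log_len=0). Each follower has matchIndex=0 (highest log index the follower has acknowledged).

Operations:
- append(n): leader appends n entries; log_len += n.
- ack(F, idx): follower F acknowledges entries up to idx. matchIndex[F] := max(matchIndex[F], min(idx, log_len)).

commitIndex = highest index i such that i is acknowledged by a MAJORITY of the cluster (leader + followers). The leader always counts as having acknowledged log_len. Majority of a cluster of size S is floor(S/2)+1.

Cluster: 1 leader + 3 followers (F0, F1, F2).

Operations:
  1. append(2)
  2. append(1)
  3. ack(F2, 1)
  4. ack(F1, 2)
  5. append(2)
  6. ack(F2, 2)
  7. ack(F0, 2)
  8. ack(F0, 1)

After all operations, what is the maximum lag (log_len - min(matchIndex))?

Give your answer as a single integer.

Op 1: append 2 -> log_len=2
Op 2: append 1 -> log_len=3
Op 3: F2 acks idx 1 -> match: F0=0 F1=0 F2=1; commitIndex=0
Op 4: F1 acks idx 2 -> match: F0=0 F1=2 F2=1; commitIndex=1
Op 5: append 2 -> log_len=5
Op 6: F2 acks idx 2 -> match: F0=0 F1=2 F2=2; commitIndex=2
Op 7: F0 acks idx 2 -> match: F0=2 F1=2 F2=2; commitIndex=2
Op 8: F0 acks idx 1 -> match: F0=2 F1=2 F2=2; commitIndex=2

Answer: 3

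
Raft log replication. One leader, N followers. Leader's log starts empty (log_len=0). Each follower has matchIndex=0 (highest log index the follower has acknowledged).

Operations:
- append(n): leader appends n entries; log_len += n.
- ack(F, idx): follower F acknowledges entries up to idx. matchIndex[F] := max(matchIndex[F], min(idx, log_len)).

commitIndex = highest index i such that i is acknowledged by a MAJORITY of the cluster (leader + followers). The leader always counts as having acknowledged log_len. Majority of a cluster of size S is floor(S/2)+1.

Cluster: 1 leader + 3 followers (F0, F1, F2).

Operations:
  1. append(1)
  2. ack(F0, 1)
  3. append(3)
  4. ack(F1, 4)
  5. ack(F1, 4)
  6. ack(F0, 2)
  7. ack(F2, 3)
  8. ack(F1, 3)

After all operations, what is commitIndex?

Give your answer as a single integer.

Op 1: append 1 -> log_len=1
Op 2: F0 acks idx 1 -> match: F0=1 F1=0 F2=0; commitIndex=0
Op 3: append 3 -> log_len=4
Op 4: F1 acks idx 4 -> match: F0=1 F1=4 F2=0; commitIndex=1
Op 5: F1 acks idx 4 -> match: F0=1 F1=4 F2=0; commitIndex=1
Op 6: F0 acks idx 2 -> match: F0=2 F1=4 F2=0; commitIndex=2
Op 7: F2 acks idx 3 -> match: F0=2 F1=4 F2=3; commitIndex=3
Op 8: F1 acks idx 3 -> match: F0=2 F1=4 F2=3; commitIndex=3

Answer: 3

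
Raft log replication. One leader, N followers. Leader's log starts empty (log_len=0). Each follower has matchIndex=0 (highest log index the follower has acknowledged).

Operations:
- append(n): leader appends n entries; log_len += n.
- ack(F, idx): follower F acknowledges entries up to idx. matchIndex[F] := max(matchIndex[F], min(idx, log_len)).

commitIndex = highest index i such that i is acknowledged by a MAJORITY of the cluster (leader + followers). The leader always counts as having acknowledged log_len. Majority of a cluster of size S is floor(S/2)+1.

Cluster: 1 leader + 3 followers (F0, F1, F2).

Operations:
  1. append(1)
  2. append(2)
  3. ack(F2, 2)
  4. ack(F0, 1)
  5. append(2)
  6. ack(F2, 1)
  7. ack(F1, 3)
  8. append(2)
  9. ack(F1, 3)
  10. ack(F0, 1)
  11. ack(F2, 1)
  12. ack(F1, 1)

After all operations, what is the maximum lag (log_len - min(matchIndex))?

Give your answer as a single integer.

Answer: 6

Derivation:
Op 1: append 1 -> log_len=1
Op 2: append 2 -> log_len=3
Op 3: F2 acks idx 2 -> match: F0=0 F1=0 F2=2; commitIndex=0
Op 4: F0 acks idx 1 -> match: F0=1 F1=0 F2=2; commitIndex=1
Op 5: append 2 -> log_len=5
Op 6: F2 acks idx 1 -> match: F0=1 F1=0 F2=2; commitIndex=1
Op 7: F1 acks idx 3 -> match: F0=1 F1=3 F2=2; commitIndex=2
Op 8: append 2 -> log_len=7
Op 9: F1 acks idx 3 -> match: F0=1 F1=3 F2=2; commitIndex=2
Op 10: F0 acks idx 1 -> match: F0=1 F1=3 F2=2; commitIndex=2
Op 11: F2 acks idx 1 -> match: F0=1 F1=3 F2=2; commitIndex=2
Op 12: F1 acks idx 1 -> match: F0=1 F1=3 F2=2; commitIndex=2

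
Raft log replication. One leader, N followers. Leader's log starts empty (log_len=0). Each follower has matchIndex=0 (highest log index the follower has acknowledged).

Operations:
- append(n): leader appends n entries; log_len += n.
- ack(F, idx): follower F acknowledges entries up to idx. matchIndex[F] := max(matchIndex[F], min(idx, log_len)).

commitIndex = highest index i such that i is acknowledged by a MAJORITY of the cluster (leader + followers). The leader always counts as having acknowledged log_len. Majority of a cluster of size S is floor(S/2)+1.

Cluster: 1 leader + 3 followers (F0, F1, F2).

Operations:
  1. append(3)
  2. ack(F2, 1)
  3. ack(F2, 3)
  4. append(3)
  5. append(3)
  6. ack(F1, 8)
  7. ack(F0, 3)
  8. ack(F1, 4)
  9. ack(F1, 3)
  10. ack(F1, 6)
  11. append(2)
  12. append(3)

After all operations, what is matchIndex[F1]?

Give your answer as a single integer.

Answer: 8

Derivation:
Op 1: append 3 -> log_len=3
Op 2: F2 acks idx 1 -> match: F0=0 F1=0 F2=1; commitIndex=0
Op 3: F2 acks idx 3 -> match: F0=0 F1=0 F2=3; commitIndex=0
Op 4: append 3 -> log_len=6
Op 5: append 3 -> log_len=9
Op 6: F1 acks idx 8 -> match: F0=0 F1=8 F2=3; commitIndex=3
Op 7: F0 acks idx 3 -> match: F0=3 F1=8 F2=3; commitIndex=3
Op 8: F1 acks idx 4 -> match: F0=3 F1=8 F2=3; commitIndex=3
Op 9: F1 acks idx 3 -> match: F0=3 F1=8 F2=3; commitIndex=3
Op 10: F1 acks idx 6 -> match: F0=3 F1=8 F2=3; commitIndex=3
Op 11: append 2 -> log_len=11
Op 12: append 3 -> log_len=14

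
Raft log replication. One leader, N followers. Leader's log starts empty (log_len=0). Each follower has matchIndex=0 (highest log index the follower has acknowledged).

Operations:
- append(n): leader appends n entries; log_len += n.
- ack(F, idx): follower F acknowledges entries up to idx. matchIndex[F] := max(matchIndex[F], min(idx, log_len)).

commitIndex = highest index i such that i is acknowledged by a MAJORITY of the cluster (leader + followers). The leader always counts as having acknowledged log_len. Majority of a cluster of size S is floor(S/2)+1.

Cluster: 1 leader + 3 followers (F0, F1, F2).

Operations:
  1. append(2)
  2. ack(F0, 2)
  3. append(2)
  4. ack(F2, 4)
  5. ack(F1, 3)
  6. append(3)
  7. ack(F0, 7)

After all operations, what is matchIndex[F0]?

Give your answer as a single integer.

Answer: 7

Derivation:
Op 1: append 2 -> log_len=2
Op 2: F0 acks idx 2 -> match: F0=2 F1=0 F2=0; commitIndex=0
Op 3: append 2 -> log_len=4
Op 4: F2 acks idx 4 -> match: F0=2 F1=0 F2=4; commitIndex=2
Op 5: F1 acks idx 3 -> match: F0=2 F1=3 F2=4; commitIndex=3
Op 6: append 3 -> log_len=7
Op 7: F0 acks idx 7 -> match: F0=7 F1=3 F2=4; commitIndex=4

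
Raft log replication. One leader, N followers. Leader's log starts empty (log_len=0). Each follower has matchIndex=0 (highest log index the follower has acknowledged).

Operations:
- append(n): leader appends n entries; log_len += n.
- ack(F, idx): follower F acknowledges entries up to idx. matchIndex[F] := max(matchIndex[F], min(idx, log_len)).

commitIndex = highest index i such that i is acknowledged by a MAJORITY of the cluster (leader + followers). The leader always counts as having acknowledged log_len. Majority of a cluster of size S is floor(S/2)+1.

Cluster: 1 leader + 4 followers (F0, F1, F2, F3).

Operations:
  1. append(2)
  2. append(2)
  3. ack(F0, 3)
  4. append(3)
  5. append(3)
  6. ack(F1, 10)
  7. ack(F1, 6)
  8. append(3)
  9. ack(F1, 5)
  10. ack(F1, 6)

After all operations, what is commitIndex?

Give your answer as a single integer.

Op 1: append 2 -> log_len=2
Op 2: append 2 -> log_len=4
Op 3: F0 acks idx 3 -> match: F0=3 F1=0 F2=0 F3=0; commitIndex=0
Op 4: append 3 -> log_len=7
Op 5: append 3 -> log_len=10
Op 6: F1 acks idx 10 -> match: F0=3 F1=10 F2=0 F3=0; commitIndex=3
Op 7: F1 acks idx 6 -> match: F0=3 F1=10 F2=0 F3=0; commitIndex=3
Op 8: append 3 -> log_len=13
Op 9: F1 acks idx 5 -> match: F0=3 F1=10 F2=0 F3=0; commitIndex=3
Op 10: F1 acks idx 6 -> match: F0=3 F1=10 F2=0 F3=0; commitIndex=3

Answer: 3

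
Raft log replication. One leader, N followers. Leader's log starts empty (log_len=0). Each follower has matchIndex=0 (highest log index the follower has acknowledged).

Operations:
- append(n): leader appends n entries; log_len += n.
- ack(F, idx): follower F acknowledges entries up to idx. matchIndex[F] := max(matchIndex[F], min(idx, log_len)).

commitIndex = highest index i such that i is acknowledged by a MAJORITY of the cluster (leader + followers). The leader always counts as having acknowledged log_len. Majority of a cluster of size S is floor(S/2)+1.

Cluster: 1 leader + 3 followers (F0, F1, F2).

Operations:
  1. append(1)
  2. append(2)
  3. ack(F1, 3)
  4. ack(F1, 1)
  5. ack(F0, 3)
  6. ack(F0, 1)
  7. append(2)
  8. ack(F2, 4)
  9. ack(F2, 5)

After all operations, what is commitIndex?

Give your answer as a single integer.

Answer: 3

Derivation:
Op 1: append 1 -> log_len=1
Op 2: append 2 -> log_len=3
Op 3: F1 acks idx 3 -> match: F0=0 F1=3 F2=0; commitIndex=0
Op 4: F1 acks idx 1 -> match: F0=0 F1=3 F2=0; commitIndex=0
Op 5: F0 acks idx 3 -> match: F0=3 F1=3 F2=0; commitIndex=3
Op 6: F0 acks idx 1 -> match: F0=3 F1=3 F2=0; commitIndex=3
Op 7: append 2 -> log_len=5
Op 8: F2 acks idx 4 -> match: F0=3 F1=3 F2=4; commitIndex=3
Op 9: F2 acks idx 5 -> match: F0=3 F1=3 F2=5; commitIndex=3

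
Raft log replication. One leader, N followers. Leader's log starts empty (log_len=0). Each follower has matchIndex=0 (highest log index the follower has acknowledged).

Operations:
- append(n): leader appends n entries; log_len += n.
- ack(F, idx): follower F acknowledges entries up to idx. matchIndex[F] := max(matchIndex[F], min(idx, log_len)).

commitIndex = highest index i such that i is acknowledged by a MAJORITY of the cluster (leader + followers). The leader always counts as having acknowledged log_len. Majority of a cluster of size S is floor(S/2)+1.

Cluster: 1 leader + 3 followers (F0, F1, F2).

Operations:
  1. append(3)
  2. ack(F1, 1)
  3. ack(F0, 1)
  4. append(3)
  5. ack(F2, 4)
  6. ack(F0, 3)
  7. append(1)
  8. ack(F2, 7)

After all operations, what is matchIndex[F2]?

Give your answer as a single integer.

Op 1: append 3 -> log_len=3
Op 2: F1 acks idx 1 -> match: F0=0 F1=1 F2=0; commitIndex=0
Op 3: F0 acks idx 1 -> match: F0=1 F1=1 F2=0; commitIndex=1
Op 4: append 3 -> log_len=6
Op 5: F2 acks idx 4 -> match: F0=1 F1=1 F2=4; commitIndex=1
Op 6: F0 acks idx 3 -> match: F0=3 F1=1 F2=4; commitIndex=3
Op 7: append 1 -> log_len=7
Op 8: F2 acks idx 7 -> match: F0=3 F1=1 F2=7; commitIndex=3

Answer: 7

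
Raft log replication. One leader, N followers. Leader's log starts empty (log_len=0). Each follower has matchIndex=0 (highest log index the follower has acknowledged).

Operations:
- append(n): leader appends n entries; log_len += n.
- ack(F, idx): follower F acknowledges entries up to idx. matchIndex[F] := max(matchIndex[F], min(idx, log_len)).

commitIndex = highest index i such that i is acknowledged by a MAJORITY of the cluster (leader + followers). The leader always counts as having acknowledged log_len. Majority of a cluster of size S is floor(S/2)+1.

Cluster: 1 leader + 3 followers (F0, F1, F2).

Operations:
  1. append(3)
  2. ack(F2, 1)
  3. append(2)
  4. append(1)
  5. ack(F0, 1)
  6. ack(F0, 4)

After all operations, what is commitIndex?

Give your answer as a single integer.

Op 1: append 3 -> log_len=3
Op 2: F2 acks idx 1 -> match: F0=0 F1=0 F2=1; commitIndex=0
Op 3: append 2 -> log_len=5
Op 4: append 1 -> log_len=6
Op 5: F0 acks idx 1 -> match: F0=1 F1=0 F2=1; commitIndex=1
Op 6: F0 acks idx 4 -> match: F0=4 F1=0 F2=1; commitIndex=1

Answer: 1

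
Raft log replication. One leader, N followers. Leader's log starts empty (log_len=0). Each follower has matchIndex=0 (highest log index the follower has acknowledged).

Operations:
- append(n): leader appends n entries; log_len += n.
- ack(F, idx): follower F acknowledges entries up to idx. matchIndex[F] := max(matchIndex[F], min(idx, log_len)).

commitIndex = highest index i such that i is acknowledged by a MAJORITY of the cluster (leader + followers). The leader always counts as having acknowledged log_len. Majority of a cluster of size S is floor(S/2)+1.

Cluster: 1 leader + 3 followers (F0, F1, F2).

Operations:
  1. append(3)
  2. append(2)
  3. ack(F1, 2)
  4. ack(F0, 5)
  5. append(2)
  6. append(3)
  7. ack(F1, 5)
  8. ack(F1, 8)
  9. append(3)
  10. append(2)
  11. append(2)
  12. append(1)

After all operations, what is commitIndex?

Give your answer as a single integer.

Answer: 5

Derivation:
Op 1: append 3 -> log_len=3
Op 2: append 2 -> log_len=5
Op 3: F1 acks idx 2 -> match: F0=0 F1=2 F2=0; commitIndex=0
Op 4: F0 acks idx 5 -> match: F0=5 F1=2 F2=0; commitIndex=2
Op 5: append 2 -> log_len=7
Op 6: append 3 -> log_len=10
Op 7: F1 acks idx 5 -> match: F0=5 F1=5 F2=0; commitIndex=5
Op 8: F1 acks idx 8 -> match: F0=5 F1=8 F2=0; commitIndex=5
Op 9: append 3 -> log_len=13
Op 10: append 2 -> log_len=15
Op 11: append 2 -> log_len=17
Op 12: append 1 -> log_len=18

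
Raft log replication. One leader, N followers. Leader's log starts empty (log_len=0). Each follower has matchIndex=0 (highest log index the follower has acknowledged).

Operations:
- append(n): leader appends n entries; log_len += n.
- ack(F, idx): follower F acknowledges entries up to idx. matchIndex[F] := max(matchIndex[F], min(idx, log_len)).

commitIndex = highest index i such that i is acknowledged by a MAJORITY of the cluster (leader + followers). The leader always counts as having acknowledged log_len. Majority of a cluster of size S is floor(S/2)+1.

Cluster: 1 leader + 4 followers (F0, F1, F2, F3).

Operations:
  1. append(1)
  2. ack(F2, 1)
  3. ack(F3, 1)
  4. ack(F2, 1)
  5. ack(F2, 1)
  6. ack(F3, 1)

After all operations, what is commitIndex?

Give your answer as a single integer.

Op 1: append 1 -> log_len=1
Op 2: F2 acks idx 1 -> match: F0=0 F1=0 F2=1 F3=0; commitIndex=0
Op 3: F3 acks idx 1 -> match: F0=0 F1=0 F2=1 F3=1; commitIndex=1
Op 4: F2 acks idx 1 -> match: F0=0 F1=0 F2=1 F3=1; commitIndex=1
Op 5: F2 acks idx 1 -> match: F0=0 F1=0 F2=1 F3=1; commitIndex=1
Op 6: F3 acks idx 1 -> match: F0=0 F1=0 F2=1 F3=1; commitIndex=1

Answer: 1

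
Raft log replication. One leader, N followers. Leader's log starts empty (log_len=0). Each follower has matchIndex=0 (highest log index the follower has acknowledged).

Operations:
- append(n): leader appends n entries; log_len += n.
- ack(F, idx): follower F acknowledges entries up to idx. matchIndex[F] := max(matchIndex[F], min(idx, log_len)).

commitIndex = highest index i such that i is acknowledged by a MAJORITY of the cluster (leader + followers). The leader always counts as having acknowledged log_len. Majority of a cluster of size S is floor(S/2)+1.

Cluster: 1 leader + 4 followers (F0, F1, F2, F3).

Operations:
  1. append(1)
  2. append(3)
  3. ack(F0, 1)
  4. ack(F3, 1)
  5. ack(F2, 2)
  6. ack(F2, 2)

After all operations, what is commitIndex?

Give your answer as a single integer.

Answer: 1

Derivation:
Op 1: append 1 -> log_len=1
Op 2: append 3 -> log_len=4
Op 3: F0 acks idx 1 -> match: F0=1 F1=0 F2=0 F3=0; commitIndex=0
Op 4: F3 acks idx 1 -> match: F0=1 F1=0 F2=0 F3=1; commitIndex=1
Op 5: F2 acks idx 2 -> match: F0=1 F1=0 F2=2 F3=1; commitIndex=1
Op 6: F2 acks idx 2 -> match: F0=1 F1=0 F2=2 F3=1; commitIndex=1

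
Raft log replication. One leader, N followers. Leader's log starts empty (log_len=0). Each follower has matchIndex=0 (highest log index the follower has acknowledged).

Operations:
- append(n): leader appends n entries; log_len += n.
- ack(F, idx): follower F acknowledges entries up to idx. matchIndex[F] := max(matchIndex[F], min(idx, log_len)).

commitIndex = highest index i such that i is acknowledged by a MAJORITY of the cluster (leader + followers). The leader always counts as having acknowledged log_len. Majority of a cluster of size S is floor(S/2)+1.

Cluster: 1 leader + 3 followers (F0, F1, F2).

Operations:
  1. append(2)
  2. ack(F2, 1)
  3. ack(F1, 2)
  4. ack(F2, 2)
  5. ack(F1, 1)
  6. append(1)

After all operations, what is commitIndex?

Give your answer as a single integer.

Answer: 2

Derivation:
Op 1: append 2 -> log_len=2
Op 2: F2 acks idx 1 -> match: F0=0 F1=0 F2=1; commitIndex=0
Op 3: F1 acks idx 2 -> match: F0=0 F1=2 F2=1; commitIndex=1
Op 4: F2 acks idx 2 -> match: F0=0 F1=2 F2=2; commitIndex=2
Op 5: F1 acks idx 1 -> match: F0=0 F1=2 F2=2; commitIndex=2
Op 6: append 1 -> log_len=3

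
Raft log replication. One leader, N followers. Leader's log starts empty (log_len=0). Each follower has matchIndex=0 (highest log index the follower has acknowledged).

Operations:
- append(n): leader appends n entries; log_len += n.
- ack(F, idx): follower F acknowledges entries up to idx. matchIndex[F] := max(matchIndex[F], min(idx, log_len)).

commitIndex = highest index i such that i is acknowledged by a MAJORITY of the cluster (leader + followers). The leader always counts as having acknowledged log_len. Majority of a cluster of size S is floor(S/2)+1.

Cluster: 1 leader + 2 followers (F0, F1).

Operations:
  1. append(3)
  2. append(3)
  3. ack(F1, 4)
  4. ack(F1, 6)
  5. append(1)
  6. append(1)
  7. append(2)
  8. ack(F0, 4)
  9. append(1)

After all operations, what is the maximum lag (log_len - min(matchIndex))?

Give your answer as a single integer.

Answer: 7

Derivation:
Op 1: append 3 -> log_len=3
Op 2: append 3 -> log_len=6
Op 3: F1 acks idx 4 -> match: F0=0 F1=4; commitIndex=4
Op 4: F1 acks idx 6 -> match: F0=0 F1=6; commitIndex=6
Op 5: append 1 -> log_len=7
Op 6: append 1 -> log_len=8
Op 7: append 2 -> log_len=10
Op 8: F0 acks idx 4 -> match: F0=4 F1=6; commitIndex=6
Op 9: append 1 -> log_len=11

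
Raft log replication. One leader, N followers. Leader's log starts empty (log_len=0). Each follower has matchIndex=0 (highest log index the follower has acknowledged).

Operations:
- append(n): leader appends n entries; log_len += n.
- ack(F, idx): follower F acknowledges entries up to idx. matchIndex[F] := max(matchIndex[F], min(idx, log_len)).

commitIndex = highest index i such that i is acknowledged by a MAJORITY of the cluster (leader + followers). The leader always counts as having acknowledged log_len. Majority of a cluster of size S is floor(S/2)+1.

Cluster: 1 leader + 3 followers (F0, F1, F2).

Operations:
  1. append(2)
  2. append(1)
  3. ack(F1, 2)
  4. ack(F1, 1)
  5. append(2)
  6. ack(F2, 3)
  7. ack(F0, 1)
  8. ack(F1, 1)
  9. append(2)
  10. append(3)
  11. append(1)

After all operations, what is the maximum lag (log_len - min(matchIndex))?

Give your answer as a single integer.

Answer: 10

Derivation:
Op 1: append 2 -> log_len=2
Op 2: append 1 -> log_len=3
Op 3: F1 acks idx 2 -> match: F0=0 F1=2 F2=0; commitIndex=0
Op 4: F1 acks idx 1 -> match: F0=0 F1=2 F2=0; commitIndex=0
Op 5: append 2 -> log_len=5
Op 6: F2 acks idx 3 -> match: F0=0 F1=2 F2=3; commitIndex=2
Op 7: F0 acks idx 1 -> match: F0=1 F1=2 F2=3; commitIndex=2
Op 8: F1 acks idx 1 -> match: F0=1 F1=2 F2=3; commitIndex=2
Op 9: append 2 -> log_len=7
Op 10: append 3 -> log_len=10
Op 11: append 1 -> log_len=11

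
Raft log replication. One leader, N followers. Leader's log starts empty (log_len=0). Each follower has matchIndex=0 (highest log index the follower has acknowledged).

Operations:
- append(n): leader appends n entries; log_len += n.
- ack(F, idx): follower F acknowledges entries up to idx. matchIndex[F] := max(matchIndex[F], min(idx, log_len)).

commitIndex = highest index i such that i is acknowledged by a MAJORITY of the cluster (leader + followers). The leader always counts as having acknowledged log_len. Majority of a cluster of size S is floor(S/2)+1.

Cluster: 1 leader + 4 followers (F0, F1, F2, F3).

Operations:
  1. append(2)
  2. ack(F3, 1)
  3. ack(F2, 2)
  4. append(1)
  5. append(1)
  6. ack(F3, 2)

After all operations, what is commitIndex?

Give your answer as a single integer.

Answer: 2

Derivation:
Op 1: append 2 -> log_len=2
Op 2: F3 acks idx 1 -> match: F0=0 F1=0 F2=0 F3=1; commitIndex=0
Op 3: F2 acks idx 2 -> match: F0=0 F1=0 F2=2 F3=1; commitIndex=1
Op 4: append 1 -> log_len=3
Op 5: append 1 -> log_len=4
Op 6: F3 acks idx 2 -> match: F0=0 F1=0 F2=2 F3=2; commitIndex=2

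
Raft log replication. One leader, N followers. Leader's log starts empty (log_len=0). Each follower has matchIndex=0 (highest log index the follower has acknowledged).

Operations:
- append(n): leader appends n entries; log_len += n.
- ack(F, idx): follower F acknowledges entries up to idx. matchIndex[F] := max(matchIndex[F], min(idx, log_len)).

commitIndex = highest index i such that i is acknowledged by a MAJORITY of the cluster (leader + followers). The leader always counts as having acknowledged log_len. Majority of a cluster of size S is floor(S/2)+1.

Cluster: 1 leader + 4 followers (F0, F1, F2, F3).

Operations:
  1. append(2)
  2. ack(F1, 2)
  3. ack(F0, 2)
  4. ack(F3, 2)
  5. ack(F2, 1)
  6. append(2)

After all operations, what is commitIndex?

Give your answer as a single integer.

Answer: 2

Derivation:
Op 1: append 2 -> log_len=2
Op 2: F1 acks idx 2 -> match: F0=0 F1=2 F2=0 F3=0; commitIndex=0
Op 3: F0 acks idx 2 -> match: F0=2 F1=2 F2=0 F3=0; commitIndex=2
Op 4: F3 acks idx 2 -> match: F0=2 F1=2 F2=0 F3=2; commitIndex=2
Op 5: F2 acks idx 1 -> match: F0=2 F1=2 F2=1 F3=2; commitIndex=2
Op 6: append 2 -> log_len=4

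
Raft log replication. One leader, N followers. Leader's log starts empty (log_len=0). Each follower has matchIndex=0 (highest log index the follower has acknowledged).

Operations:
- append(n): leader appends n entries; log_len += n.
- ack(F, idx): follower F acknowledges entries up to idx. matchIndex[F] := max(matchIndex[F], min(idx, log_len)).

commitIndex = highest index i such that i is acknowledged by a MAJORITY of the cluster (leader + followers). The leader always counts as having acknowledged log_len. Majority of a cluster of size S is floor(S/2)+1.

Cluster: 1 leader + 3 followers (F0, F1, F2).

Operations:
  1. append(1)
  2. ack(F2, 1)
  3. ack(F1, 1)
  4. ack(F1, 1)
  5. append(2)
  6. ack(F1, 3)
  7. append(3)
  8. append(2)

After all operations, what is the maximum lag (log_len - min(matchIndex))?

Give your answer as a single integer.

Answer: 8

Derivation:
Op 1: append 1 -> log_len=1
Op 2: F2 acks idx 1 -> match: F0=0 F1=0 F2=1; commitIndex=0
Op 3: F1 acks idx 1 -> match: F0=0 F1=1 F2=1; commitIndex=1
Op 4: F1 acks idx 1 -> match: F0=0 F1=1 F2=1; commitIndex=1
Op 5: append 2 -> log_len=3
Op 6: F1 acks idx 3 -> match: F0=0 F1=3 F2=1; commitIndex=1
Op 7: append 3 -> log_len=6
Op 8: append 2 -> log_len=8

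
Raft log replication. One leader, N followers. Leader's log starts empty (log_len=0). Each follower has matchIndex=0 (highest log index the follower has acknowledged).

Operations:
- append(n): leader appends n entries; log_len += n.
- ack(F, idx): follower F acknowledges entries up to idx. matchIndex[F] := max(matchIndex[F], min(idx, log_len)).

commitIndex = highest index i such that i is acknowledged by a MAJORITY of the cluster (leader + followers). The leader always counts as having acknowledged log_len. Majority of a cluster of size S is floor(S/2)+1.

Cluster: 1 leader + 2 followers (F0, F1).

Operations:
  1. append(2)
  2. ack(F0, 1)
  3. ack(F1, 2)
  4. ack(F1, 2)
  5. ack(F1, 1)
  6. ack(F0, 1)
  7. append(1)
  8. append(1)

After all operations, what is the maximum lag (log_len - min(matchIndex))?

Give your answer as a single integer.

Op 1: append 2 -> log_len=2
Op 2: F0 acks idx 1 -> match: F0=1 F1=0; commitIndex=1
Op 3: F1 acks idx 2 -> match: F0=1 F1=2; commitIndex=2
Op 4: F1 acks idx 2 -> match: F0=1 F1=2; commitIndex=2
Op 5: F1 acks idx 1 -> match: F0=1 F1=2; commitIndex=2
Op 6: F0 acks idx 1 -> match: F0=1 F1=2; commitIndex=2
Op 7: append 1 -> log_len=3
Op 8: append 1 -> log_len=4

Answer: 3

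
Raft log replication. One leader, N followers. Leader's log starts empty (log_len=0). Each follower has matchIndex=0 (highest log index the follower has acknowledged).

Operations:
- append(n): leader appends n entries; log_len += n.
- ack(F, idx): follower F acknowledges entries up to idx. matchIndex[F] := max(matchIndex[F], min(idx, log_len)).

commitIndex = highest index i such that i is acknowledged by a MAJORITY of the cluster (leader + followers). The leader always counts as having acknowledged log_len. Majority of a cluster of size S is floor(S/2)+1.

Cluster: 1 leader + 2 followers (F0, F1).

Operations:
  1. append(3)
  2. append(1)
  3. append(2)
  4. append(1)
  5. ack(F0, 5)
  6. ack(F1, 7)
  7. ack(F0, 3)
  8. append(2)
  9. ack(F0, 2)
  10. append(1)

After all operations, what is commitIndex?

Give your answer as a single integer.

Op 1: append 3 -> log_len=3
Op 2: append 1 -> log_len=4
Op 3: append 2 -> log_len=6
Op 4: append 1 -> log_len=7
Op 5: F0 acks idx 5 -> match: F0=5 F1=0; commitIndex=5
Op 6: F1 acks idx 7 -> match: F0=5 F1=7; commitIndex=7
Op 7: F0 acks idx 3 -> match: F0=5 F1=7; commitIndex=7
Op 8: append 2 -> log_len=9
Op 9: F0 acks idx 2 -> match: F0=5 F1=7; commitIndex=7
Op 10: append 1 -> log_len=10

Answer: 7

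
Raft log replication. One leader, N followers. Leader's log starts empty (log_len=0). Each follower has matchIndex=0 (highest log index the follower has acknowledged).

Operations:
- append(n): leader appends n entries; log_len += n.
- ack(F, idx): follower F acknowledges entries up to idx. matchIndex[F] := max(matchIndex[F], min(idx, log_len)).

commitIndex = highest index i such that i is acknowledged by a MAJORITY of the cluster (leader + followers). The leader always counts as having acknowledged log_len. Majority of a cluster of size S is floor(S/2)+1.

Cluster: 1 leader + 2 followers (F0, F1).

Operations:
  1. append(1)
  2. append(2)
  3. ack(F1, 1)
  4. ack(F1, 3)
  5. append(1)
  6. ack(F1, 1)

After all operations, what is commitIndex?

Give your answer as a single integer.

Op 1: append 1 -> log_len=1
Op 2: append 2 -> log_len=3
Op 3: F1 acks idx 1 -> match: F0=0 F1=1; commitIndex=1
Op 4: F1 acks idx 3 -> match: F0=0 F1=3; commitIndex=3
Op 5: append 1 -> log_len=4
Op 6: F1 acks idx 1 -> match: F0=0 F1=3; commitIndex=3

Answer: 3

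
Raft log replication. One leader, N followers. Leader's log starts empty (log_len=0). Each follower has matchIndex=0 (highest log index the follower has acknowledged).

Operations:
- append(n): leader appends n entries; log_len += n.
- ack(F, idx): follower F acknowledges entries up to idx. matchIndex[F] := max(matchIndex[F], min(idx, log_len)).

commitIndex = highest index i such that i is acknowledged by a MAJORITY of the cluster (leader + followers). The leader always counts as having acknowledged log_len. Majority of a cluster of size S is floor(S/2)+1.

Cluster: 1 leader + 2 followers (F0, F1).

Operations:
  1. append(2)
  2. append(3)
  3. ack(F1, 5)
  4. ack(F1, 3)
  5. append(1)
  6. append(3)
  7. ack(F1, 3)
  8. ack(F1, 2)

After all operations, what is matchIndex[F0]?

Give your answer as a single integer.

Op 1: append 2 -> log_len=2
Op 2: append 3 -> log_len=5
Op 3: F1 acks idx 5 -> match: F0=0 F1=5; commitIndex=5
Op 4: F1 acks idx 3 -> match: F0=0 F1=5; commitIndex=5
Op 5: append 1 -> log_len=6
Op 6: append 3 -> log_len=9
Op 7: F1 acks idx 3 -> match: F0=0 F1=5; commitIndex=5
Op 8: F1 acks idx 2 -> match: F0=0 F1=5; commitIndex=5

Answer: 0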